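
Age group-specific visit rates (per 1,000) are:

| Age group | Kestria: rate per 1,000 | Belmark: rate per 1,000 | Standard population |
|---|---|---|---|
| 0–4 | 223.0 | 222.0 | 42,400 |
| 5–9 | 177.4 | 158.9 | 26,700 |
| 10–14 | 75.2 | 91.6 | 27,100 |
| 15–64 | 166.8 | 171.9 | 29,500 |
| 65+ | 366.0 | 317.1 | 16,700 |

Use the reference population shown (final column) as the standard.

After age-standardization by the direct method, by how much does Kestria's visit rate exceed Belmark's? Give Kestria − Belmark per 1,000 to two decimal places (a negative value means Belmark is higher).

Standard total = 142,400; weights = 0.2978, 0.1875, 0.1903, 0.2072, 0.1173.
Kestria: 0.2978×223.0 + 0.1875×177.4 + 0.1903×75.2 + 0.2072×166.8 + 0.1173×366.0 = 191.4501 per 1,000.
Belmark: 0.2978×222.0 + 0.1875×158.9 + 0.1903×91.6 + 0.2072×171.9 + 0.1173×317.1 = 186.1265 per 1,000.
Difference = 191.4501 − 186.1265 = 5.3237.

5.32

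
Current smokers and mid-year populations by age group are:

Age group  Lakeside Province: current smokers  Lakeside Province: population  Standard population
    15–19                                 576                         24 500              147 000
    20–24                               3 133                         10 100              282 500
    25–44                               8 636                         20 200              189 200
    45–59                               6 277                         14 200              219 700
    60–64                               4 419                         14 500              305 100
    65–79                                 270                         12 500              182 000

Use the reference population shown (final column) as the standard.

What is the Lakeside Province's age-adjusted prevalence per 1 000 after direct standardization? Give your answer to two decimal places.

276.13

Age-specific rates per 1 000 for the Lakeside Province: 23.510, 310.198, 427.525, 442.042, 304.759, 21.600.
Standard total = 1 325 500; weights = 0.1109, 0.2131, 0.1427, 0.1657, 0.2302, 0.1373.
Standardized rate: 0.1109×23.510 + 0.2131×310.198 + 0.1427×427.525 + 0.1657×442.042 + 0.2302×304.759 + 0.1373×21.600 = 276.1255 per 1 000.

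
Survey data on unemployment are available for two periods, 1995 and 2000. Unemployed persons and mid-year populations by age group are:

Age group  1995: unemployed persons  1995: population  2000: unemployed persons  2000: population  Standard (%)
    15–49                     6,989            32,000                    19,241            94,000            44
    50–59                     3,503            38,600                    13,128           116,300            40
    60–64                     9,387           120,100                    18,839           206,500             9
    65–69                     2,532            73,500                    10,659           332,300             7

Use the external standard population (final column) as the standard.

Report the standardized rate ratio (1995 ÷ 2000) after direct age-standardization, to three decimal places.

0.974

Age-specific rates per 1,000 for 1995: 218.406, 90.751, 78.160, 34.449.
For 2000: 204.691, 112.880, 91.230, 32.076.
Standard weights: 0.44, 0.40, 0.09, 0.07.
1995: 0.4400×218.406 + 0.4000×90.751 + 0.0900×78.160 + 0.0700×34.449 = 141.8451 per 1,000.
2000: 0.4400×204.691 + 0.4000×112.880 + 0.0900×91.230 + 0.0700×32.076 = 145.6725 per 1,000.
Ratio = 141.8451 ÷ 145.6725 = 0.97373.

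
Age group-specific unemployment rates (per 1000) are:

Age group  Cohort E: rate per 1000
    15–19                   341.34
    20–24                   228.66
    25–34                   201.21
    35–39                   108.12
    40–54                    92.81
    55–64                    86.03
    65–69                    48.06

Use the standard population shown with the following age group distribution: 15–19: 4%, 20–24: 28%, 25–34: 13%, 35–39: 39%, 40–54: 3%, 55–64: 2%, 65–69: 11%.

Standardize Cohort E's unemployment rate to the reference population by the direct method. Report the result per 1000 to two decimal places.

Standard weights: 0.04, 0.28, 0.13, 0.39, 0.03, 0.02, 0.11.
Standardized rate: 0.0400×341.34 + 0.2800×228.66 + 0.1300×201.21 + 0.3900×108.12 + 0.0300×92.81 + 0.0200×86.03 + 0.1100×48.06 = 155.7940 per 1000.

155.79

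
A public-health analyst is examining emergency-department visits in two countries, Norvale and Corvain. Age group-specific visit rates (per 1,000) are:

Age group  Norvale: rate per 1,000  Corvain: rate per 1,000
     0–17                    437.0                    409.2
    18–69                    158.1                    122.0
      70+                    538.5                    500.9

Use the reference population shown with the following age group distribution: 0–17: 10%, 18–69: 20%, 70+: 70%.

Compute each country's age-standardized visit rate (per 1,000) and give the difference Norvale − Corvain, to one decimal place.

Standard weights: 0.10, 0.20, 0.70.
Norvale: 0.1000×437.0 + 0.2000×158.1 + 0.7000×538.5 = 452.2700 per 1,000.
Corvain: 0.1000×409.2 + 0.2000×122.0 + 0.7000×500.9 = 415.9500 per 1,000.
Difference = 452.2700 − 415.9500 = 36.3200.

36.3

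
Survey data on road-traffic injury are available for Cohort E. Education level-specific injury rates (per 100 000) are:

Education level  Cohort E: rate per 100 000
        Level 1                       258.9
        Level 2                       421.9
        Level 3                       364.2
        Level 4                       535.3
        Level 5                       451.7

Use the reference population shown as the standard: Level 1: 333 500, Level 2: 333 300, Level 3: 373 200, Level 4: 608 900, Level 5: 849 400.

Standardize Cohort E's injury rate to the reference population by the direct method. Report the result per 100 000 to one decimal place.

Standard total = 2 498 300; weights = 0.1335, 0.1334, 0.1494, 0.2437, 0.3400.
Standardized rate: 0.1335×258.9 + 0.1334×421.9 + 0.1494×364.2 + 0.2437×535.3 + 0.3400×451.7 = 429.2919 per 100 000.

429.3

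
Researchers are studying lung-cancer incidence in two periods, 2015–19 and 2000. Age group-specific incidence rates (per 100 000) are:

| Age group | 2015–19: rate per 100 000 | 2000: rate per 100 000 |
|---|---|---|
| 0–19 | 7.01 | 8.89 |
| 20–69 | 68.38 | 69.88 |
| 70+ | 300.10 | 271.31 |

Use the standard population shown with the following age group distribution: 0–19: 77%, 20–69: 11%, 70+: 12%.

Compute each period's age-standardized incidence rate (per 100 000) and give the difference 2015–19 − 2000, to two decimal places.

Standard weights: 0.77, 0.11, 0.12.
2015–19: 0.7700×7.01 + 0.1100×68.38 + 0.1200×300.10 = 48.9315 per 100 000.
2000: 0.7700×8.89 + 0.1100×69.88 + 0.1200×271.31 = 47.0893 per 100 000.
Difference = 48.9315 − 47.0893 = 1.8422.

1.84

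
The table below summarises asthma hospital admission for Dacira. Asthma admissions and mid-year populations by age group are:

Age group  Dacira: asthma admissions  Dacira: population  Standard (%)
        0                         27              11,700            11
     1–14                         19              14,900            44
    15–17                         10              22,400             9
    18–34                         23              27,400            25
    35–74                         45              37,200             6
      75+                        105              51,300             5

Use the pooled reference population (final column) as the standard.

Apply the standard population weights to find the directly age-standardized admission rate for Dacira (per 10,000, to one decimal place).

12.4

Age-specific rates per 10,000 for Dacira: 23.08, 12.75, 4.46, 8.39, 12.10, 20.47.
Standard weights: 0.11, 0.44, 0.09, 0.25, 0.06, 0.05.
Standardized rate: 0.1100×23.08 + 0.4400×12.75 + 0.0900×4.46 + 0.2500×8.39 + 0.0600×12.10 + 0.0500×20.47 = 12.3987 per 10,000.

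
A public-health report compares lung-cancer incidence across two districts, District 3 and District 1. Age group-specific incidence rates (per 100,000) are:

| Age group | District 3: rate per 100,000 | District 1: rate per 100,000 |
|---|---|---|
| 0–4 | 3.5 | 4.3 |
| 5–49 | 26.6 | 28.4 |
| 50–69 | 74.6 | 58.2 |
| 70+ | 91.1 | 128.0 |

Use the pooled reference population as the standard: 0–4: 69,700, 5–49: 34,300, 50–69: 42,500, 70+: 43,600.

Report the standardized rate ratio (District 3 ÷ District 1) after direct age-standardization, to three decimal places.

0.890

Standard total = 190,100; weights = 0.3666, 0.1804, 0.2236, 0.2294.
District 3: 0.3666×3.5 + 0.1804×26.6 + 0.2236×74.6 + 0.2294×91.1 = 43.6549 per 100,000.
District 1: 0.3666×4.3 + 0.1804×28.4 + 0.2236×58.2 + 0.2294×128.0 = 49.0696 per 100,000.
Ratio = 43.6549 ÷ 49.0696 = 0.88965.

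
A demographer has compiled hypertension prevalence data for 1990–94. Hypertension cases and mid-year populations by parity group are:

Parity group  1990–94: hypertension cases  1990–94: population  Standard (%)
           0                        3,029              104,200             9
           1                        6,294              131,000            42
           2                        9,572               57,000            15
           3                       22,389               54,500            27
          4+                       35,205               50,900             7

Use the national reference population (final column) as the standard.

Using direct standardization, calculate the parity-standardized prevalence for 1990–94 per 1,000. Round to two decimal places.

207.32

Parity-specific rates per 1,000 for 1990–94: 29.069, 48.046, 167.930, 410.807, 691.650.
Standard weights: 0.09, 0.42, 0.15, 0.27, 0.07.
Standardized rate: 0.0900×29.069 + 0.4200×48.046 + 0.1500×167.930 + 0.2700×410.807 + 0.0700×691.650 = 207.3184 per 1,000.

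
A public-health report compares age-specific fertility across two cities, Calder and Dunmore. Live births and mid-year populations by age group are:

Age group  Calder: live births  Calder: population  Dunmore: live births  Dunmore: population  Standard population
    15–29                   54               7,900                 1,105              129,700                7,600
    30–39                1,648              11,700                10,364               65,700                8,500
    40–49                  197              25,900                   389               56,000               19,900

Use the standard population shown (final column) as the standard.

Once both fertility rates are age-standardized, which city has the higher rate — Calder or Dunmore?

Age-specific rates per 1,000 for Calder: 6.835, 140.855, 7.606.
For Dunmore: 8.520, 157.747, 6.946.
Standard total = 36,000; weights = 0.2111, 0.2361, 0.5528.
Calder: 0.2111×6.835 + 0.2361×140.855 + 0.5528×7.606 = 38.9049 per 1,000.
Dunmore: 0.2111×8.520 + 0.2361×157.747 + 0.5528×6.946 = 42.8843 per 1,000.

Dunmore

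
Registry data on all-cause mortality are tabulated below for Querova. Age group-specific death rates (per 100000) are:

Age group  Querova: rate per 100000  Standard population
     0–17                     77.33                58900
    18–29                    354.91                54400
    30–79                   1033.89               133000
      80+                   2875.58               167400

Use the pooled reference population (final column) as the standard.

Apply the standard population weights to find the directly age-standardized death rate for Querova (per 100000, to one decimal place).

1553.6

Standard total = 413700; weights = 0.1424, 0.1315, 0.3215, 0.4046.
Standardized rate: 0.1424×77.33 + 0.1315×354.91 + 0.3215×1033.89 + 0.4046×2875.58 = 1553.6411 per 100000.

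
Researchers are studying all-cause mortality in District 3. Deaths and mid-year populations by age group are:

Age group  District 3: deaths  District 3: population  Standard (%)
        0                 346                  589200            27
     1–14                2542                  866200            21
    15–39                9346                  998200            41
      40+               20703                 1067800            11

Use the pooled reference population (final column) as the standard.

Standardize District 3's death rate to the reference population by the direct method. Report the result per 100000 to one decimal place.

674.6

Age-specific rates per 100000 for District 3: 58.72, 293.47, 936.29, 1938.85.
Standard weights: 0.27, 0.21, 0.41, 0.11.
Standardized rate: 0.2700×58.72 + 0.2100×293.47 + 0.4100×936.29 + 0.1100×1938.85 = 674.6333 per 100000.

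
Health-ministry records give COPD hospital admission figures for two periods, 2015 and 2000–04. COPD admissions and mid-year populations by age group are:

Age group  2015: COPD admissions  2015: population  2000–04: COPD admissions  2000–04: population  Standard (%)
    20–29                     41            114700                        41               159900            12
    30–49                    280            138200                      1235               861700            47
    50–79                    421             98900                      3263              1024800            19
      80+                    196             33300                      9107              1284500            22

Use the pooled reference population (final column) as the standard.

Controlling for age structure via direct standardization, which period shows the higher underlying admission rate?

2015

Age-specific rates per 10000 for 2015: 3.57, 20.26, 42.57, 58.86.
For 2000–04: 2.56, 14.33, 31.84, 70.90.
Standard weights: 0.12, 0.47, 0.19, 0.22.
2015: 0.1200×3.57 + 0.4700×20.26 + 0.1900×42.57 + 0.2200×58.86 = 30.9883 per 10000.
2000–04: 0.1200×2.56 + 0.4700×14.33 + 0.1900×31.84 + 0.2200×70.90 = 28.6913 per 10000.
The crude rates (24.36 vs 40.97) would put 2000–04 higher, but that reflects its age composition; once standardized to a common age structure, 2015 has the higher underlying rate.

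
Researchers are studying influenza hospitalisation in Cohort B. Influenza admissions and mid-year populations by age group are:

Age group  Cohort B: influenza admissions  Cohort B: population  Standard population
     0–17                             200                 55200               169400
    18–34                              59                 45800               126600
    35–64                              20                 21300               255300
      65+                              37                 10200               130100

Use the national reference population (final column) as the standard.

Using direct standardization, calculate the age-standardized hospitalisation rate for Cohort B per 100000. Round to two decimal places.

218.45

Age-specific rates per 100000 for Cohort B: 362.32, 128.82, 93.90, 362.75.
Standard total = 681400; weights = 0.2486, 0.1858, 0.3747, 0.1909.
Standardized rate: 0.2486×362.32 + 0.1858×128.82 + 0.3747×93.90 + 0.1909×362.75 = 218.4481 per 100000.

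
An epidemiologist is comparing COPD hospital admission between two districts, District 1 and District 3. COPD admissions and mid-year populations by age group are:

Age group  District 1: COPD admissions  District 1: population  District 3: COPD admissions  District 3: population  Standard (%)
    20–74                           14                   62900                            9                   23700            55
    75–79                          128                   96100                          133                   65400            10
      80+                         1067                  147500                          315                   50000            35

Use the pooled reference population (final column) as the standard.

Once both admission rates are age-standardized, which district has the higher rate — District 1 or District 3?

Age-specific rates per 10000 for District 1: 2.23, 13.32, 72.34.
For District 3: 3.80, 20.34, 63.00.
Standard weights: 0.55, 0.10, 0.35.
District 1: 0.5500×2.23 + 0.1000×13.32 + 0.3500×72.34 = 27.8748 per 10000.
District 3: 0.5500×3.80 + 0.1000×20.34 + 0.3500×63.00 = 26.1722 per 10000.

District 1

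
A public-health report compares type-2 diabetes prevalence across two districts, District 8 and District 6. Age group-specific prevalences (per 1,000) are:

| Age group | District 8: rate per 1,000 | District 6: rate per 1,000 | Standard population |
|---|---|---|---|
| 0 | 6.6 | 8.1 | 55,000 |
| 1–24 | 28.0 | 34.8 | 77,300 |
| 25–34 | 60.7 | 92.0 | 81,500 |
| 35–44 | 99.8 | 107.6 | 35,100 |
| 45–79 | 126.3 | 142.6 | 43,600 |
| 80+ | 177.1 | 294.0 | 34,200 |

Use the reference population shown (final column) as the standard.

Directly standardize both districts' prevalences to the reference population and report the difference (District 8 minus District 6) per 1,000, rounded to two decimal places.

Standard total = 326,700; weights = 0.1684, 0.2366, 0.2495, 0.1074, 0.1335, 0.1047.
District 8: 0.1684×6.6 + 0.2366×28.0 + 0.2495×60.7 + 0.1074×99.8 + 0.1335×126.3 + 0.1047×177.1 = 68.9958 per 1,000.
District 6: 0.1684×8.1 + 0.2366×34.8 + 0.2495×92.0 + 0.1074×107.6 + 0.1335×142.6 + 0.1047×294.0 = 93.9163 per 1,000.
Difference = 68.9958 − 93.9163 = -24.9205.

-24.92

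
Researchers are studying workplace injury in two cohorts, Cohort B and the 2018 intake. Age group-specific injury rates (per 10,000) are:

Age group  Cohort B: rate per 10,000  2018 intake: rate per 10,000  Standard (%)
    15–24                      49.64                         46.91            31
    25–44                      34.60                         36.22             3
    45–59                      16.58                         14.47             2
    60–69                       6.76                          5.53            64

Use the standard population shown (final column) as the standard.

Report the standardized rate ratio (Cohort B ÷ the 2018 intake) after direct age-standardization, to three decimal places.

1.084

Standard weights: 0.31, 0.03, 0.02, 0.64.
Cohort B: 0.3100×49.64 + 0.0300×34.60 + 0.0200×16.58 + 0.6400×6.76 = 21.0844 per 10,000.
The 2018 intake: 0.3100×46.91 + 0.0300×36.22 + 0.0200×14.47 + 0.6400×5.53 = 19.4573 per 10,000.
Ratio = 21.0844 ÷ 19.4573 = 1.08362.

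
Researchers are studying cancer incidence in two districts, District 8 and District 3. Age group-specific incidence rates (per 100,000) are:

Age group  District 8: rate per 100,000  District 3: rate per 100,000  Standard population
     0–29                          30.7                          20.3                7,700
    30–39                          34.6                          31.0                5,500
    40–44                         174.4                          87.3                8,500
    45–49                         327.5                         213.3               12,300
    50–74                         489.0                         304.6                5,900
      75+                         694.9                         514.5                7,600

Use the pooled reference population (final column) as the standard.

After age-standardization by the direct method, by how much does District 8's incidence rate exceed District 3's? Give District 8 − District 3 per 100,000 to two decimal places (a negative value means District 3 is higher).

Standard total = 47,500; weights = 0.1621, 0.1158, 0.1789, 0.2589, 0.1242, 0.1600.
District 8: 0.1621×30.7 + 0.1158×34.6 + 0.1789×174.4 + 0.2589×327.5 + 0.1242×489.0 + 0.1600×694.9 = 296.9196 per 100,000.
District 3: 0.1621×20.3 + 0.1158×31.0 + 0.1789×87.3 + 0.2589×213.3 + 0.1242×304.6 + 0.1600×514.5 = 197.8903 per 100,000.
Difference = 296.9196 − 197.8903 = 99.0293.

99.03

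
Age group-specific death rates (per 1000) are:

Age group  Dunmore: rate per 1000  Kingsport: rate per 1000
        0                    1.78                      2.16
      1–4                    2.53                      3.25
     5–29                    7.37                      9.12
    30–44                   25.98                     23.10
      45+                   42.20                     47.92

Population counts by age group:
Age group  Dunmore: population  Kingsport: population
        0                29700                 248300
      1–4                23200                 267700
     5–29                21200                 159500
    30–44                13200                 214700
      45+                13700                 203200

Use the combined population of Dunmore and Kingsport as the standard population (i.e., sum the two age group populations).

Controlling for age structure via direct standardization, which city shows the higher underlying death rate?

Combined standard total = 1194400; weights = 0.2328, 0.2436, 0.1513, 0.1908, 0.1816.
Dunmore: 0.2328×1.78 + 0.2436×2.53 + 0.1513×7.37 + 0.1908×25.98 + 0.1816×42.20 = 14.7661 per 1000.
Kingsport: 0.2328×2.16 + 0.2436×3.25 + 0.1513×9.12 + 0.1908×23.10 + 0.1816×47.92 = 15.7838 per 1000.

Kingsport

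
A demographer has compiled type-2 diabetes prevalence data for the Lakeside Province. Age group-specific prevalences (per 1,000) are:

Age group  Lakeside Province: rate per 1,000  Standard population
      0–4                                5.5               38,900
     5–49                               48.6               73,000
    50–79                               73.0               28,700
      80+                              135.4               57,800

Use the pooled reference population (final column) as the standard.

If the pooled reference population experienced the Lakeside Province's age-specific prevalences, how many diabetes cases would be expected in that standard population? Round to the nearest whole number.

Expected diabetes cases = Σ (standard pop × age-specific rate ÷ 1,000)
= 38,900×5.5/1,000 + 73,000×48.6/1,000 + 28,700×73.0/1,000 + 57,800×135.4/1,000
= 213.95 + 3547.80 + 2095.10 + 7826.12 = 13682.97.

13683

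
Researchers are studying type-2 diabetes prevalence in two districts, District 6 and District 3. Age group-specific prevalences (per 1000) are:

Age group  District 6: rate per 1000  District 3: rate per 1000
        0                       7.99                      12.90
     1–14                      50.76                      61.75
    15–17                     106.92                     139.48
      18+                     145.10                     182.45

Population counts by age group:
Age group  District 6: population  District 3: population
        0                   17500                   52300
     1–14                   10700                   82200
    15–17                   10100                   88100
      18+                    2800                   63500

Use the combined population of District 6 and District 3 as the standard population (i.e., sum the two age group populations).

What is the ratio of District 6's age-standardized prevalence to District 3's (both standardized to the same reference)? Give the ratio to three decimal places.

Combined standard total = 327200; weights = 0.2133, 0.2839, 0.3001, 0.2026.
District 6: 0.2133×7.99 + 0.2839×50.76 + 0.3001×106.92 + 0.2026×145.10 = 77.6069 per 1000.
District 3: 0.2133×12.90 + 0.2839×61.75 + 0.3001×139.48 + 0.2026×182.45 = 99.1148 per 1000.
Ratio = 77.6069 ÷ 99.1148 = 0.78300.

0.783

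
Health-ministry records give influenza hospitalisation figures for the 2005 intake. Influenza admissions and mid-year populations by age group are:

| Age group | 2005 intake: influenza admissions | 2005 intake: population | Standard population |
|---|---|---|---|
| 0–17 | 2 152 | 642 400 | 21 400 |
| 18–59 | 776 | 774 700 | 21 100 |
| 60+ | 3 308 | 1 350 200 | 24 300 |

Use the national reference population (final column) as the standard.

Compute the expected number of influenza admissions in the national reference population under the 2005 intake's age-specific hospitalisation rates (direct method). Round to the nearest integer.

Age-specific rates per 100 000 for the 2005 intake: 334.99, 100.17, 245.00.
Expected influenza admissions = Σ (standard pop × age-specific rate ÷ 100 000)
= 21 400×334.99/100 000 + 21 100×100.17/100 000 + 24 300×245.00/100 000
= 71.69 + 21.14 + 59.54 = 152.36.

152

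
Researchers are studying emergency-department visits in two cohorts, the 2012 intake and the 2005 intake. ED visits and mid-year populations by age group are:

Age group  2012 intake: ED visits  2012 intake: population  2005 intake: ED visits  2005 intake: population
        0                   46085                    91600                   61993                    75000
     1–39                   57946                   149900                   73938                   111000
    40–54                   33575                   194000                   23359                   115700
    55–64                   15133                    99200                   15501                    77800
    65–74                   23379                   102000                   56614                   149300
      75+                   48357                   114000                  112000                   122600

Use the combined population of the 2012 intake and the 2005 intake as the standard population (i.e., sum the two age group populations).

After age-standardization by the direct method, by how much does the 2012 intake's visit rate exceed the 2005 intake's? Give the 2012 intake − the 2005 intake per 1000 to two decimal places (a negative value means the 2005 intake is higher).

-212.17

Age-specific rates per 1000 for the 2012 intake: 503.111, 386.564, 173.067, 152.550, 229.206, 424.184.
For the 2005 intake: 826.573, 666.108, 201.893, 199.242, 379.196, 913.540.
Combined standard total = 1402100; weights = 0.1188, 0.1861, 0.2209, 0.1262, 0.1792, 0.1687.
The 2012 intake: 0.1188×503.111 + 0.1861×386.564 + 0.2209×173.067 + 0.1262×152.550 + 0.1792×229.206 + 0.1687×424.184 = 301.8577 per 1000.
The 2005 intake: 0.1188×826.573 + 0.1861×666.108 + 0.2209×201.893 + 0.1262×199.242 + 0.1792×379.196 + 0.1687×913.540 = 514.0306 per 1000.
Difference = 301.8577 − 514.0306 = -212.1729.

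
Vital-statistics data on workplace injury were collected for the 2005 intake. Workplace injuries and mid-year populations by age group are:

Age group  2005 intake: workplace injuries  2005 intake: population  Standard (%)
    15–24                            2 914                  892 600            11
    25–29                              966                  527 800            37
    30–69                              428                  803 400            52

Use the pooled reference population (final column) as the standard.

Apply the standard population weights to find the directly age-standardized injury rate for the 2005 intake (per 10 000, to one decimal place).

13.1

Age-specific rates per 10 000 for the 2005 intake: 32.65, 18.30, 5.33.
Standard weights: 0.11, 0.37, 0.52.
Standardized rate: 0.1100×32.65 + 0.3700×18.30 + 0.5200×5.33 = 13.1332 per 10 000.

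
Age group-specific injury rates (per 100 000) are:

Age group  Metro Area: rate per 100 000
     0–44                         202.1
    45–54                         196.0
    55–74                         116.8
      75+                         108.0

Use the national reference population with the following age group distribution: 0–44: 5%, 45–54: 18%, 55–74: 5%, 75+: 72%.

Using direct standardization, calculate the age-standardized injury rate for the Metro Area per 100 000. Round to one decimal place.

129.0

Standard weights: 0.05, 0.18, 0.05, 0.72.
Standardized rate: 0.0500×202.1 + 0.1800×196.0 + 0.0500×116.8 + 0.7200×108.0 = 128.9850 per 100 000.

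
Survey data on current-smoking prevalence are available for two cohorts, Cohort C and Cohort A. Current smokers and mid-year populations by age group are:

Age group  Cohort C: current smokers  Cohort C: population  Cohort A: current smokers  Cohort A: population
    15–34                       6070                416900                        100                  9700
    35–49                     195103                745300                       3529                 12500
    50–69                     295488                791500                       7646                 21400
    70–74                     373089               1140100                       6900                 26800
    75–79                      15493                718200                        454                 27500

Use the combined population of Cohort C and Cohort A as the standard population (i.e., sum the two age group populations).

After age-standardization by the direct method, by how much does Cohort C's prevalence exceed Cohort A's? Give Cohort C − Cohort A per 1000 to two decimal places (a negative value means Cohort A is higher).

Age-specific rates per 1000 for Cohort C: 14.560, 261.778, 373.327, 327.242, 21.572.
For Cohort A: 10.309, 282.320, 357.290, 257.463, 16.509.
Combined standard total = 3909900; weights = 0.1091, 0.1938, 0.2079, 0.2984, 0.1907.
Cohort C: 0.1091×14.560 + 0.1938×261.778 + 0.2079×373.327 + 0.2984×327.242 + 0.1907×21.572 = 231.7218 per 1000.
Cohort A: 0.1091×10.309 + 0.1938×282.320 + 0.2079×357.290 + 0.2984×257.463 + 0.1907×16.509 = 210.1140 per 1000.
Difference = 231.7218 − 210.1140 = 21.6077.

21.61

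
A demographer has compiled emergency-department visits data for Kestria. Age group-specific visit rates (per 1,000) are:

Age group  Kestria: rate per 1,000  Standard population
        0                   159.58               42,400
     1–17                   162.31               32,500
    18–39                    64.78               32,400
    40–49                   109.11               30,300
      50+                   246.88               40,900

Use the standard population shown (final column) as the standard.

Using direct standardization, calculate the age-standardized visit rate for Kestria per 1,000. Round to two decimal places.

Standard total = 178,500; weights = 0.2375, 0.1821, 0.1815, 0.1697, 0.2291.
Standardized rate: 0.2375×159.58 + 0.1821×162.31 + 0.1815×64.78 + 0.1697×109.11 + 0.2291×246.88 = 154.3057 per 1,000.

154.31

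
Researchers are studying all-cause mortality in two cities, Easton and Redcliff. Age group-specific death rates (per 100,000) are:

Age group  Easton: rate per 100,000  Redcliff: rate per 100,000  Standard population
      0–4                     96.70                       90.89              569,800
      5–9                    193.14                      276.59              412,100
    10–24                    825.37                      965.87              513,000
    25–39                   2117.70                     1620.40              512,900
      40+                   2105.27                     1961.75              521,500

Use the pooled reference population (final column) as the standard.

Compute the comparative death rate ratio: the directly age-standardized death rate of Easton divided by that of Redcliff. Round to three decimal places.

1.090

Standard total = 2,529,300; weights = 0.2253, 0.1629, 0.2028, 0.2028, 0.2062.
Easton: 0.2253×96.70 + 0.1629×193.14 + 0.2028×825.37 + 0.2028×2117.70 + 0.2062×2105.27 = 1084.1632 per 100,000.
Redcliff: 0.2253×90.89 + 0.1629×276.59 + 0.2028×965.87 + 0.2028×1620.40 + 0.2062×1961.75 = 994.5119 per 100,000.
Ratio = 1084.1632 ÷ 994.5119 = 1.09015.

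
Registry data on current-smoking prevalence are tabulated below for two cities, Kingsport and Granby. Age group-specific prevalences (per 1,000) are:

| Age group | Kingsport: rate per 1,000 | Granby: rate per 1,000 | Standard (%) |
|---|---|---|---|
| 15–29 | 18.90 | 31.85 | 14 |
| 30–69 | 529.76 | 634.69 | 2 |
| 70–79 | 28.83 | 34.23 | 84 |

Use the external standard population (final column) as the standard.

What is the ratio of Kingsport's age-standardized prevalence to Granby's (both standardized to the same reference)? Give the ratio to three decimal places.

0.816

Standard weights: 0.14, 0.02, 0.84.
Kingsport: 0.1400×18.90 + 0.0200×529.76 + 0.8400×28.83 = 37.4584 per 1,000.
Granby: 0.1400×31.85 + 0.0200×634.69 + 0.8400×34.23 = 45.9060 per 1,000.
Ratio = 37.4584 ÷ 45.9060 = 0.81598.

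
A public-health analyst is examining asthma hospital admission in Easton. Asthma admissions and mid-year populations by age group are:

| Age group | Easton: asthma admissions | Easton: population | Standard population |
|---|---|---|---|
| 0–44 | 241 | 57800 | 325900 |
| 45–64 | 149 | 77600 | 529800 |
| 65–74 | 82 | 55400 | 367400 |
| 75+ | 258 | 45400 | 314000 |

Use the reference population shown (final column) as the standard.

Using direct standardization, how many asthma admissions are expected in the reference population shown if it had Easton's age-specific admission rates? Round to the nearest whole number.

Age-specific rates per 10000 for Easton: 41.70, 19.20, 14.80, 56.83.
Expected asthma admissions = Σ (standard pop × age-specific rate ÷ 10000)
= 325900×41.70/10000 + 529800×19.20/10000 + 367400×14.80/10000 + 314000×56.83/10000
= 1358.86 + 1017.27 + 543.81 + 1784.41 = 4704.34.

4704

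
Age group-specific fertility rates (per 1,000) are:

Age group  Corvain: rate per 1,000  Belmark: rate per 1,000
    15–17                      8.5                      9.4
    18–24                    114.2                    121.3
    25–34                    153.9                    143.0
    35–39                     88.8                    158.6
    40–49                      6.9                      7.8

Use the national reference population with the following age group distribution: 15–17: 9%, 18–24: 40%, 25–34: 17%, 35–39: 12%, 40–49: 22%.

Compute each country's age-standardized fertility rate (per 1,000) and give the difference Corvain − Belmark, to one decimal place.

-9.6

Standard weights: 0.09, 0.40, 0.17, 0.12, 0.22.
Corvain: 0.0900×8.5 + 0.4000×114.2 + 0.1700×153.9 + 0.1200×88.8 + 0.2200×6.9 = 84.7820 per 1,000.
Belmark: 0.0900×9.4 + 0.4000×121.3 + 0.1700×143.0 + 0.1200×158.6 + 0.2200×7.8 = 94.4240 per 1,000.
Difference = 84.7820 − 94.4240 = -9.6420.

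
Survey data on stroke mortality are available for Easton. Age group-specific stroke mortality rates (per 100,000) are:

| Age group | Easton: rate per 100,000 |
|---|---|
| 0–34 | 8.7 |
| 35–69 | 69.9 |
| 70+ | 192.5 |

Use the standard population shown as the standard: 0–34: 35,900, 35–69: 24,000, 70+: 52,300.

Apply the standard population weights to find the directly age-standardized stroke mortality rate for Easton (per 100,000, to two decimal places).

107.47

Standard total = 112,200; weights = 0.3200, 0.2139, 0.4661.
Standardized rate: 0.3200×8.7 + 0.2139×69.9 + 0.4661×192.5 = 107.4660 per 100,000.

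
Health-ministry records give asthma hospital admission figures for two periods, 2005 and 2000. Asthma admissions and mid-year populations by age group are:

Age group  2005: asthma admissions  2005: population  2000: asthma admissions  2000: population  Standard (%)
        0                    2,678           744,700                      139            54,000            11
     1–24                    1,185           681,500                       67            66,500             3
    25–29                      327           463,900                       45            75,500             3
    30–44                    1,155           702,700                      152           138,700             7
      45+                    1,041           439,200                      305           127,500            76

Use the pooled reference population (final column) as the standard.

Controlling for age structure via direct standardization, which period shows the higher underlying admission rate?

Age-specific rates per 10,000 for 2005: 35.96, 17.39, 7.05, 16.44, 23.70.
For 2000: 25.74, 10.08, 5.96, 10.96, 23.92.
Standard weights: 0.11, 0.03, 0.03, 0.07, 0.76.
2005: 0.1100×35.96 + 0.0300×17.39 + 0.0300×7.05 + 0.0700×16.44 + 0.7600×23.70 = 23.8530 per 10,000.
2000: 0.1100×25.74 + 0.0300×10.08 + 0.0300×5.96 + 0.0700×10.96 + 0.7600×23.92 = 22.2601 per 10,000.

2005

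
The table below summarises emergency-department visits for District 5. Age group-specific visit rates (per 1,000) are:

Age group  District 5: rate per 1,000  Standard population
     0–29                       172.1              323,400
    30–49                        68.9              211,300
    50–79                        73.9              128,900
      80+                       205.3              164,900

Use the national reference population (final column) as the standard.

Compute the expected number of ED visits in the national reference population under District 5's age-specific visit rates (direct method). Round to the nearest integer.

113595

Expected ED visits = Σ (standard pop × age-specific rate ÷ 1,000)
= 323,400×172.1/1,000 + 211,300×68.9/1,000 + 128,900×73.9/1,000 + 164,900×205.3/1,000
= 55657.14 + 14558.57 + 9525.71 + 33853.97 = 113595.39.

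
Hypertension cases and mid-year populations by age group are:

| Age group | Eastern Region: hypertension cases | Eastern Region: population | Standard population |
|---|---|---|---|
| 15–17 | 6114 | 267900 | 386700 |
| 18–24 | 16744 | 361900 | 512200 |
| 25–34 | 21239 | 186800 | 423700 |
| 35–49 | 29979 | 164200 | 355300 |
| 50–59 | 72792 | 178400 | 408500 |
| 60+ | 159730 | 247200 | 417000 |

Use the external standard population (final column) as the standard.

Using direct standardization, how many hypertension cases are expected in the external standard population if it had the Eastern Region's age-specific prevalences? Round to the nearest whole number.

Age-specific rates per 1000 for the Eastern Region: 22.822, 46.267, 113.699, 182.576, 408.027, 646.157.
Expected hypertension cases = Σ (standard pop × age-specific rate ÷ 1000)
= 386700×22.822/1000 + 512200×46.267/1000 + 423700×113.699/1000 + 355300×182.576/1000 + 408500×408.027/1000 + 417000×646.157/1000
= 8825.25 + 23697.92 + 48174.33 + 64869.30 + 166678.99 + 269447.45 = 581693.23.

581693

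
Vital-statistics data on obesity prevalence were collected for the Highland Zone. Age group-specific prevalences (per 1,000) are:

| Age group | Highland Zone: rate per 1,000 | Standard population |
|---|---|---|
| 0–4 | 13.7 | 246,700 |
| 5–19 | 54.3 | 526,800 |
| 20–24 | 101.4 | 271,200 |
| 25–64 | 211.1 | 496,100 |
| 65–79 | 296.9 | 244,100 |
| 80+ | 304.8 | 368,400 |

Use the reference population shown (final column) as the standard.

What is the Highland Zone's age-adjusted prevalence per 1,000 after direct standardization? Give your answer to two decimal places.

162.06

Standard total = 2,153,300; weights = 0.1146, 0.2446, 0.1259, 0.2304, 0.1134, 0.1711.
Standardized rate: 0.1146×13.7 + 0.2446×54.3 + 0.1259×101.4 + 0.2304×211.1 + 0.1134×296.9 + 0.1711×304.8 = 162.0643 per 1,000.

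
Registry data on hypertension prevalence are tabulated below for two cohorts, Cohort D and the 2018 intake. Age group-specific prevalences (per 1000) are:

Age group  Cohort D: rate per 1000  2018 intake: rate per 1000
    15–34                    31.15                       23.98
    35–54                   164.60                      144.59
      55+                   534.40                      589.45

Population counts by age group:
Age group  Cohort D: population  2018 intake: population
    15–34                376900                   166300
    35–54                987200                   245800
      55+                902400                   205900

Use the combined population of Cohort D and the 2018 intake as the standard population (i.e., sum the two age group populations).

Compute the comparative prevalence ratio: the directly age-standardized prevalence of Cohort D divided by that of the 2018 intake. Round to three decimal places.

0.962

Combined standard total = 2884500; weights = 0.1883, 0.4275, 0.3842.
Cohort D: 0.1883×31.15 + 0.4275×164.60 + 0.3842×534.40 = 281.5559 per 1000.
The 2018 intake: 0.1883×23.98 + 0.4275×144.59 + 0.3842×589.45 = 292.8039 per 1000.
Ratio = 281.5559 ÷ 292.8039 = 0.96159.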